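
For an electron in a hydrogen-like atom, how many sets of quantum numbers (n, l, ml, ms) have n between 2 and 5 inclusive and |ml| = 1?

For each n in the range, tally the orbitals obeying |ml| = 1:
n=2 → 2; n=3 → 4; n=4 → 6; n=5 → 8.
Orbitals: 2 + 4 + 6 + 8 = 20. Including both spin states (ms = ±1/2) gives 2 × 20 = 40 states.

40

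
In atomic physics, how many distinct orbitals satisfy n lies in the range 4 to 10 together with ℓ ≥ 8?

53

Count contributing orbitals for each principal shell:
n=9 → 17; n=10 → 36.
Total orbitals: 17 + 36 = 53.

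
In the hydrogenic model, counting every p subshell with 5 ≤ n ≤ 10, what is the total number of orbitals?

18

A p subshell (l = 1) exists for every n ≥ 2, so shells n = 5, 6, 7, 8, 9, 10 each contribute one — 6 subshells.
Since each p subshell has 2·1+1 = 3 orbitals, the total is 6 × 3 = 18.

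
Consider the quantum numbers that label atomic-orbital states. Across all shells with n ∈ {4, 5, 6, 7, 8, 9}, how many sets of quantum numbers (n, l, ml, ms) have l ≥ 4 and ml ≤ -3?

100

Treat each shell separately and count matching orbitals:
n=5 → 2; n=6 → 5; n=7 → 9; n=8 → 14; n=9 → 20.
Orbitals: 2 + 5 + 9 + 14 + 20 = 50. Including both spin states (ms = ±1/2) gives 2 × 50 = 100 states.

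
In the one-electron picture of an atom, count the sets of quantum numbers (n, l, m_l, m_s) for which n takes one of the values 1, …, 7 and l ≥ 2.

Per-shell orbital counts meeting the constraint:
n=3 → 5; n=4 → 12; n=5 → 21; n=6 → 32; n=7 → 45.
Orbitals: 5 + 12 + 21 + 32 + 45 = 115. Including both spin states (m_s = ±1/2) gives 2 × 115 = 230 states.

230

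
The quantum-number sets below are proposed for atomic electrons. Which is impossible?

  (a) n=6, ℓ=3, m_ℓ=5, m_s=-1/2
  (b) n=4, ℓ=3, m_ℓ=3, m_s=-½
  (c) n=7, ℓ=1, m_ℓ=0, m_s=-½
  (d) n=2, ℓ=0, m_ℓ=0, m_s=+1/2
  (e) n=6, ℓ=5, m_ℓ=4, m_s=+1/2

(a) has |m_ℓ| = 5 > ℓ = 3, violating −ℓ ≤ m_ℓ ≤ ℓ.
The remaining sets (b), (c), (d), (e) satisfy all four rules.

(a)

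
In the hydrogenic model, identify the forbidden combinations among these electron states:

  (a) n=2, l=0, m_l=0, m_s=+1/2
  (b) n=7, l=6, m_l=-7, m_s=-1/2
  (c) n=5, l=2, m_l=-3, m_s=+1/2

(b) and (c)

(b) has |m_l| = 7 > l = 6, violating −l ≤ m_l ≤ l.
(c) has |m_l| = 3 > l = 2, violating −l ≤ m_l ≤ l.
The remaining set (a) satisfies all four rules.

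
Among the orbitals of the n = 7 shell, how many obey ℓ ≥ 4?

33

The (ℓ, m_ℓ) pairs meeting ℓ ≥ 4 give: ℓ=4 → 9; ℓ=5 → 11; ℓ=6 → 13.
Total orbitals: 9 + 11 + 13 = 33.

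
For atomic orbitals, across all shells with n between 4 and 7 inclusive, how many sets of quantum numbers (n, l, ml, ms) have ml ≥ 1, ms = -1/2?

52

Treat each shell separately and count matching orbitals:
n=4 → 6; n=5 → 10; n=6 → 15; n=7 → 21.
Orbitals: 6 + 10 + 15 + 21 = 52. With ms fixed to -1/2 there is one state per orbital, so 52 states.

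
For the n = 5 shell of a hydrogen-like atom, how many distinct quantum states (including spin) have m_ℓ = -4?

Per ℓ-value: ℓ=4 → 1.
Orbitals: 1. Each orbital carries two spin states, so 1 × 2 = 2 states.

2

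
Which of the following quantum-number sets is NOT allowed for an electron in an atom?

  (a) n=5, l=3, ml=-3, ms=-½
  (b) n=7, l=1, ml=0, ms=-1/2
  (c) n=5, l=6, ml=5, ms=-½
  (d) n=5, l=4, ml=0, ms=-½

(c) has l = 6 ≥ n = 5, violating 0 ≤ l ≤ n−1.
The remaining sets (a), (b), (d) satisfy all four rules.

(c)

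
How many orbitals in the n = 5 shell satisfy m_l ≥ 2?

6

For n = 5, l ranges over 0 … 4.
Contributions: l=2 → 1; l=3 → 2; l=4 → 3.
Total orbitals: 1 + 2 + 3 = 6.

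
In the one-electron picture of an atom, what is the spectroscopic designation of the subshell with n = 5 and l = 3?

5f

l = 3 corresponds to the letter 'f', so the subshell is 5f.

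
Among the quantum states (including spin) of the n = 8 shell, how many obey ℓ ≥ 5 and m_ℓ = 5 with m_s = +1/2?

3

With n = 8 the allowed ℓ are 0, 1, …, 7.
Orbitals with ℓ ≥ 5 and m_ℓ = 5, by ℓ: ℓ=5 → 1; ℓ=6 → 1; ℓ=7 → 1.
Orbitals: 1 + 1 + 1 = 3. With m_s fixed to a single value there is one state per orbital, giving 3 states.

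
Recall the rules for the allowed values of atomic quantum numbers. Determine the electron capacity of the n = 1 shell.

A shell holds 2n² electrons: 2 × 1² = 2 × 1 = 2.

2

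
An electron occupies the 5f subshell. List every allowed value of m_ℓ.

The 5f subshell has ℓ = 3, and m_ℓ takes every integer from −ℓ to +ℓ. With ℓ = 3 that gives the 7 values -3, -2, -1, 0, 1, 2, 3.

-3, -2, -1, 0, 1, 2, 3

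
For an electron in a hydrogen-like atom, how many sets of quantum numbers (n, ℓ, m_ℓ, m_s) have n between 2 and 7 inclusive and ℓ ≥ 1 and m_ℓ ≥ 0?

154

Go shell by shell, enumerating (ℓ, m_ℓ) with ℓ ≥ 1 and m_ℓ ≥ 0:
n=2 → 2; n=3 → 5; n=4 → 9; n=5 → 14; n=6 → 20; n=7 → 27.
Orbitals: 2 + 5 + 9 + 14 + 20 + 27 = 77. Including both spin states (m_s = ±1/2) gives 2 × 77 = 154 states.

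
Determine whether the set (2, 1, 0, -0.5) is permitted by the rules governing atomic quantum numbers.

n = 2 is a positive integer. l = 1 satisfies 0 ≤ l ≤ n−1 = 1. m_l = 0 lies in the range −l … +l (here −1 … 1). m_s = -1/2 is one of ±1/2.
All four constraints are satisfied.

Allowed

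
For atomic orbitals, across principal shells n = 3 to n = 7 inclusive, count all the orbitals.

135

Shell n has n² orbitals: 3²=9 + 4²=16 + 5²=25 + 6²=36 + 7²=49 = 135 orbitals.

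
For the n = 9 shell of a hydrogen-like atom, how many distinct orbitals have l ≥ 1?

80

The n = 9 shell has l = 0 through 8; check each.
Orbitals with l ≥ 1, by l: l=1 → 3; l=2 → 5; l=3 → 7; l=4 → 9; l=5 → 11; l=6 → 13; l=7 → 15; l=8 → 17.
Total orbitals: 3 + 5 + 7 + 9 + 11 + 13 + 15 + 17 = 80.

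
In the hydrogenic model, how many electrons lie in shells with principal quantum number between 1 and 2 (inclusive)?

10

Shell n has n² orbitals: 1²=1 + 2²=4 = 5 orbitals.
Two spin states per orbital: 2 × 5 = 10 electrons.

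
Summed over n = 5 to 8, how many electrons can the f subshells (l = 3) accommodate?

An f subshell (l = 3) exists for every n ≥ 4, so shells n = 5, 6, 7, 8 each contribute one — 4 subshells.
Since each f subshell holds 2(2·3+1) = 14 electrons, the total is 4 × 14 = 56.

56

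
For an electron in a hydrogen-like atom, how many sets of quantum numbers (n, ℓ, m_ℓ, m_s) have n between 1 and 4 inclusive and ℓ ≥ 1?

Count contributing orbitals for each principal shell:
n=2 → 3; n=3 → 8; n=4 → 15.
Orbitals: 3 + 8 + 15 = 26. Including both spin states (m_s = ±1/2) gives 2 × 26 = 52 states.

52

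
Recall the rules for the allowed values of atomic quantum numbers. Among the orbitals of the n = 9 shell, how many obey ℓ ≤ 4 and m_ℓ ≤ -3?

3

For n = 9, ℓ ranges over 0 … 8.
Per ℓ-value: ℓ=3 → 1; ℓ=4 → 2.
Total orbitals: 1 + 2 = 3.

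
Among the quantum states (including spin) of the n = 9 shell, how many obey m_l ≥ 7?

6

For n = 9, l ranges over 0 … 8.
Per l-value: l=7 → 1; l=8 → 2.
Orbitals: 1 + 2 = 3. Each orbital carries two spin states, so 3 × 2 = 6 states.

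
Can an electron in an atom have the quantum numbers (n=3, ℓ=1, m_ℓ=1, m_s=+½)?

n = 3 is a positive integer. ℓ = 1 satisfies 0 ≤ ℓ ≤ n−1 = 2. m_ℓ = 1 lies in the range −ℓ … +ℓ (here −1 … 1). m_s = +1/2 is one of ±1/2.
All four constraints are satisfied.

Yes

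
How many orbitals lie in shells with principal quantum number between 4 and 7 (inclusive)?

126

Shell n has n² orbitals: 4²=16 + 5²=25 + 6²=36 + 7²=49 = 126 orbitals.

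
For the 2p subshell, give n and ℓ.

The leading integer gives n = 2; the letter 'p' means ℓ = 1.

n = 2, ℓ = 1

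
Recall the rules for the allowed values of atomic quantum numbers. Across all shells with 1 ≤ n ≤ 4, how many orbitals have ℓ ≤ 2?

23

Go shell by shell, enumerating (ℓ, m_ℓ) with ℓ ≤ 2:
n=1 → 1; n=2 → 4; n=3 → 9; n=4 → 9.
Total orbitals: 1 + 4 + 9 + 9 = 23.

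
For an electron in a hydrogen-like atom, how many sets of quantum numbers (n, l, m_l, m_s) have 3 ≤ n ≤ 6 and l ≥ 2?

Per-shell orbital counts meeting the constraint:
n=3 → 5; n=4 → 12; n=5 → 21; n=6 → 32.
Orbitals: 5 + 12 + 21 + 32 = 70. Including both spin states (m_s = ±1/2) gives 2 × 70 = 140 states.

140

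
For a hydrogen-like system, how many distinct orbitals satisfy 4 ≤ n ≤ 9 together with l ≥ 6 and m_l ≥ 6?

For each n in the range, tally the orbitals obeying l ≥ 6 and m_l ≥ 6:
n=7 → 1; n=8 → 3; n=9 → 6.
Total orbitals: 1 + 3 + 6 = 10.

10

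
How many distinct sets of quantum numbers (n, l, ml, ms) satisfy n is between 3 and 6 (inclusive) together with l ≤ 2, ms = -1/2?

For each n in the range, tally the orbitals obeying l ≤ 2:
n=3 → 9; n=4 → 9; n=5 → 9; n=6 → 9.
Orbitals: 9 + 9 + 9 + 9 = 36. With ms fixed to -1/2 there is one state per orbital, so 36 states.

36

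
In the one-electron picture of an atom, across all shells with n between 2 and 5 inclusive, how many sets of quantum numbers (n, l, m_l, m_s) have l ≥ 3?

Go shell by shell, enumerating (l, m_l) with l ≥ 3:
n=4 → 7; n=5 → 16.
Orbitals: 7 + 16 = 23. Including both spin states (m_s = ±1/2) gives 2 × 23 = 46 states.

46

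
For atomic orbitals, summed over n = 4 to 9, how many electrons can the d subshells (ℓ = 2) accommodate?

60

A d subshell (ℓ = 2) exists for every n ≥ 3, so shells n = 4, 5, 6, 7, 8, 9 each contribute one — 6 subshells.
Since each d subshell holds 2(2·2+1) = 10 electrons, the total is 6 × 10 = 60.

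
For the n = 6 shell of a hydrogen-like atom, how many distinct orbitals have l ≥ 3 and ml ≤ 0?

Go through l = 0, …, 5 (the values permitted for n = 6).
Per l-value: l=3 → 4; l=4 → 5; l=5 → 6.
Total orbitals: 4 + 5 + 6 = 15.

15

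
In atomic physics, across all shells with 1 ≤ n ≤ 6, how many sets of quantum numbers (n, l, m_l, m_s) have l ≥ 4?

Go shell by shell, enumerating (l, m_l) with l ≥ 4:
n=5 → 9; n=6 → 20.
Orbitals: 9 + 20 = 29. Including both spin states (m_s = ±1/2) gives 2 × 29 = 58 states.

58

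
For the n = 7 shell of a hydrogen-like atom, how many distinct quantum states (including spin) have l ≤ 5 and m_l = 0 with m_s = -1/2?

6

Go through l = 0, …, 6 (the values permitted for n = 7).
Orbitals with l ≤ 5 and m_l = 0, by l: l=0 → 1; l=1 → 1; l=2 → 1; l=3 → 1; l=4 → 1; l=5 → 1.
Orbitals: 1 + 1 + 1 + 1 + 1 + 1 = 6. With m_s fixed to a single value there is one state per orbital, giving 6 states.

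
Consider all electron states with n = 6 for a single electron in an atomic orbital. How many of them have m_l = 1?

Per l-value: l=1 → 1; l=2 → 1; l=3 → 1; l=4 → 1; l=5 → 1.
Orbitals: 1 + 1 + 1 + 1 + 1 = 5. Each orbital carries two spin states, so 5 × 2 = 10 states.

10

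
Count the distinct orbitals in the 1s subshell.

A subshell has 2ℓ+1 orbitals; with ℓ = 0, that's 1.

1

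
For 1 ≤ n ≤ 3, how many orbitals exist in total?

14

Total orbitals = 1² + 2² + 3² = 14.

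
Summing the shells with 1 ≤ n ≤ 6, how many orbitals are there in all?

91

Shell n has n² orbitals: 1²=1 + 2²=4 + 3²=9 + 4²=16 + 5²=25 + 6²=36 = 91 orbitals.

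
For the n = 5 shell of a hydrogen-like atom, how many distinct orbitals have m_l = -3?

2

Go through l = 0, …, 4 (the values permitted for n = 5).
Contributions: l=3 → 1; l=4 → 1.
Total orbitals: 1 + 1 = 2.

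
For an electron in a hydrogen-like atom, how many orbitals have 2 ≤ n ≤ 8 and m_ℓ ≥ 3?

35

For each n in the range, tally the orbitals obeying m_ℓ ≥ 3:
n=4 → 1; n=5 → 3; n=6 → 6; n=7 → 10; n=8 → 15.
Total orbitals: 1 + 3 + 6 + 10 + 15 = 35.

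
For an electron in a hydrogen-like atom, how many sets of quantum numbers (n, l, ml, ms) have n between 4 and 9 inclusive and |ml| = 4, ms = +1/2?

30

For each n in the range, tally the orbitals obeying |ml| = 4:
n=5 → 2; n=6 → 4; n=7 → 6; n=8 → 8; n=9 → 10.
Orbitals: 2 + 4 + 6 + 8 + 10 = 30. With ms fixed to +1/2 there is one state per orbital, so 30 states.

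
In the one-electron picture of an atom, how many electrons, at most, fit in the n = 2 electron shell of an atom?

8

A shell holds 2n² electrons: 2 × 2² = 2 × 4 = 8.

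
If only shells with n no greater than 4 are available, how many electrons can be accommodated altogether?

Total orbitals = 1² + 2² + 3² + 4² = 30. Doubling for spin gives 60 electrons.

60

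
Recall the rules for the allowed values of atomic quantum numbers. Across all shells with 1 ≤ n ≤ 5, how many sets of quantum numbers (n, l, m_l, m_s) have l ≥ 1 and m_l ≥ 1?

For each n in the range, tally the orbitals obeying l ≥ 1 and m_l ≥ 1:
n=2 → 1; n=3 → 3; n=4 → 6; n=5 → 10.
Orbitals: 1 + 3 + 6 + 10 = 20. Including both spin states (m_s = ±1/2) gives 2 × 20 = 40 states.

40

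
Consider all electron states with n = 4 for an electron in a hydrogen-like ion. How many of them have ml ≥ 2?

Per l-value: l=2 → 1; l=3 → 2.
Orbitals: 1 + 2 = 3. Each orbital carries two spin states, so 3 × 2 = 6 states.

6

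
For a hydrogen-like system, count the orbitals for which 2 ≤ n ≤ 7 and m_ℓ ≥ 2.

Work shell by shell — for each n, count the (ℓ, m_ℓ) pairs that satisfy m_ℓ ≥ 2:
n=3 → 1; n=4 → 3; n=5 → 6; n=6 → 10; n=7 → 15.
Total orbitals: 1 + 3 + 6 + 10 + 15 = 35.

35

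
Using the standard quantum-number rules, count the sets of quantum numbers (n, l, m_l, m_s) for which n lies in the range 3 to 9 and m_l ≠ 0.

Go shell by shell, enumerating (l, m_l) with m_l ≠ 0:
n=3 → 6; n=4 → 12; n=5 → 20; n=6 → 30; n=7 → 42; n=8 → 56; n=9 → 72.
Orbitals: 6 + 12 + 20 + 30 + 42 + 56 + 72 = 238. Including both spin states (m_s = ±1/2) gives 2 × 238 = 476 states.

476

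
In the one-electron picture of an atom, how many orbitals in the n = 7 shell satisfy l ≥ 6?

The n = 7 shell has l = 0 through 6; check each.
Per l-value: l=6 → 13.
Total orbitals: 13.

13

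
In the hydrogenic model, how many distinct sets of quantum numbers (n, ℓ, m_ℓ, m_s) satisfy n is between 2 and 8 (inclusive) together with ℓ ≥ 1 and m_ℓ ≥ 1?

Count contributing orbitals for each principal shell:
n=2 → 1; n=3 → 3; n=4 → 6; n=5 → 10; n=6 → 15; n=7 → 21; n=8 → 28.
Orbitals: 1 + 3 + 6 + 10 + 15 + 21 + 28 = 84. Including both spin states (m_s = ±1/2) gives 2 × 84 = 168 states.

168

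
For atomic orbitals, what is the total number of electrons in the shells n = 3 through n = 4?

Shell n has n² orbitals: 3²=9 + 4²=16 = 25 orbitals.
Two spin states per orbital: 2 × 25 = 50 electrons.

50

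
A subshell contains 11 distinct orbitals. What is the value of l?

2l+1 = 11 gives l = 5.

l = 5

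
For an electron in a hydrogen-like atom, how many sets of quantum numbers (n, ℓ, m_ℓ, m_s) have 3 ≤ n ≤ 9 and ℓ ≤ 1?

For each n in the range, tally the orbitals obeying ℓ ≤ 1:
n=3 → 4; n=4 → 4; n=5 → 4; n=6 → 4; n=7 → 4; n=8 → 4; n=9 → 4.
Orbitals: 4 + 4 + 4 + 4 + 4 + 4 + 4 = 28. Including both spin states (m_s = ±1/2) gives 2 × 28 = 56 states.

56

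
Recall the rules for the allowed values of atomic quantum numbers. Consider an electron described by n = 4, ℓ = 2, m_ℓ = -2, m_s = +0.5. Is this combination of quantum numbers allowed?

Allowed

n = 4 is a positive integer. ℓ = 2 satisfies 0 ≤ ℓ ≤ n−1 = 3. m_ℓ = -2 lies in the range −ℓ … +ℓ (here −2 … 2). m_s = +1/2 is one of ±1/2.
All four constraints are satisfied.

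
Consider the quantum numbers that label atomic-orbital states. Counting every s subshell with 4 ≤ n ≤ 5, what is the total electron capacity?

An s subshell (ℓ = 0) exists for every n ≥ 1, so shells n = 4, 5 each contribute one — 2 subshells.
Since each s subshell holds 2(2·0+1) = 2 electrons, the total is 2 × 2 = 4.

4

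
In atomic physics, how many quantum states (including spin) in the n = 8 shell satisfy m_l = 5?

6

Go through l = 0, …, 7 (the values permitted for n = 8).
Orbitals with m_l = 5, by l: l=5 → 1; l=6 → 1; l=7 → 1.
Orbitals: 1 + 1 + 1 = 3. Each orbital carries two spin states, so 3 × 2 = 6 states.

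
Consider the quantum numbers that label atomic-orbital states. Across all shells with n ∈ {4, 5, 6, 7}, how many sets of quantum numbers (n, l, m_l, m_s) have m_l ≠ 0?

208

Work shell by shell — for each n, count the (l, m_l) pairs that satisfy m_l ≠ 0:
n=4 → 12; n=5 → 20; n=6 → 30; n=7 → 42.
Orbitals: 12 + 20 + 30 + 42 = 104. Including both spin states (m_s = ±1/2) gives 2 × 104 = 208 states.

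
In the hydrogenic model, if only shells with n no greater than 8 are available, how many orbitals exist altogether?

Total orbitals = 1² + 2² + 3² + 4² + 5² + 6² + 7² + 8² = 204.

204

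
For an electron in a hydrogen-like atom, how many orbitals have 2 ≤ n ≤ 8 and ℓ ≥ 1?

Go shell by shell, enumerating (ℓ, m_ℓ) with ℓ ≥ 1:
n=2 → 3; n=3 → 8; n=4 → 15; n=5 → 24; n=6 → 35; n=7 → 48; n=8 → 63.
Total orbitals: 3 + 8 + 15 + 24 + 35 + 48 + 63 = 196.

196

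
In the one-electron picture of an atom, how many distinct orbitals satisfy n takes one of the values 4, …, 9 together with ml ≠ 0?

232

For each n in the range, tally the orbitals obeying ml ≠ 0:
n=4 → 12; n=5 → 20; n=6 → 30; n=7 → 42; n=8 → 56; n=9 → 72.
Total orbitals: 12 + 20 + 30 + 42 + 56 + 72 = 232.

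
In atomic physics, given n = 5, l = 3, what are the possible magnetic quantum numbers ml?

-3, -2, -1, 0, 1, 2, 3

ml takes every integer from −l to +l. With l = 3 that gives the 7 values -3, -2, -1, 0, 1, 2, 3.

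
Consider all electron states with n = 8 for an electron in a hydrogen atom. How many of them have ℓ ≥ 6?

56

Go through ℓ = 0, …, 7 (the values permitted for n = 8).
Contributions: ℓ=6 → 13; ℓ=7 → 15.
Orbitals: 13 + 15 = 28. Each orbital carries two spin states, so 28 × 2 = 56 states.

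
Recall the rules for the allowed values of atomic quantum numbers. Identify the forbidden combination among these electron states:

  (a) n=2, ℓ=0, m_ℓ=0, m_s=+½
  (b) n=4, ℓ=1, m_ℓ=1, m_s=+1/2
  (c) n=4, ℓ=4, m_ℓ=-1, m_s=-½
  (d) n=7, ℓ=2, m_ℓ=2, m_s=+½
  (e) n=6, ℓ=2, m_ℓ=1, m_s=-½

(c) has ℓ = 4 ≥ n = 4, violating 0 ≤ ℓ ≤ n−1.
The remaining sets (a), (b), (d), (e) satisfy all four rules.

(c)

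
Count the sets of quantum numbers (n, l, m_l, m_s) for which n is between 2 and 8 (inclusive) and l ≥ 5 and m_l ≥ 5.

20

Per-shell orbital counts meeting the constraint:
n=6 → 1; n=7 → 3; n=8 → 6.
Orbitals: 1 + 3 + 6 = 10. Including both spin states (m_s = ±1/2) gives 2 × 10 = 20 states.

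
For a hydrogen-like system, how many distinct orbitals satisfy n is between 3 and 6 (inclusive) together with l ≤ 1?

Treat each shell separately and count matching orbitals:
n=3 → 4; n=4 → 4; n=5 → 4; n=6 → 4.
Total orbitals: 4 + 4 + 4 + 4 = 16.

16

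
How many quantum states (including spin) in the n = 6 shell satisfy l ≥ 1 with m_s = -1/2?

35

With n = 6 the allowed l are 0, 1, …, 5.
Contributions: l=1 → 3; l=2 → 5; l=3 → 7; l=4 → 9; l=5 → 11.
Orbitals: 3 + 5 + 7 + 9 + 11 = 35. With m_s fixed to a single value there is one state per orbital, giving 35 states.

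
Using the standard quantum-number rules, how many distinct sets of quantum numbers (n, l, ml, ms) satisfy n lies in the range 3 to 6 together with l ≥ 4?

Per-shell orbital counts meeting the constraint:
n=5 → 9; n=6 → 20.
Orbitals: 9 + 20 = 29. Including both spin states (ms = ±1/2) gives 2 × 29 = 58 states.

58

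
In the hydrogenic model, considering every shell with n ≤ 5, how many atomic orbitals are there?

55

Total orbitals = 1² + 2² + 3² + 4² + 5² = 55.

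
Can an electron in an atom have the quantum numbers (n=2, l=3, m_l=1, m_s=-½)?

Invalid

The orbital quantum number must satisfy 0 ≤ l ≤ n−1. With n = 2 the allowed l values are 0, 1, so l = 3 is out of range.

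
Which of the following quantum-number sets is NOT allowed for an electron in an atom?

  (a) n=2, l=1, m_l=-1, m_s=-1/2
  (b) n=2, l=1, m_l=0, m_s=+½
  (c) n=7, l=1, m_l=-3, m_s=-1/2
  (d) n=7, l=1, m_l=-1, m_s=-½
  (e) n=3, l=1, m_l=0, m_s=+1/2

(c) has |m_l| = 3 > l = 1, violating −l ≤ m_l ≤ l.
The remaining sets (a), (b), (d), (e) satisfy all four rules.

(c)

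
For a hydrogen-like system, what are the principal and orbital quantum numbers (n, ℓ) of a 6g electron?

The leading integer gives n = 6; the letter 'g' means ℓ = 4.

n = 6, ℓ = 4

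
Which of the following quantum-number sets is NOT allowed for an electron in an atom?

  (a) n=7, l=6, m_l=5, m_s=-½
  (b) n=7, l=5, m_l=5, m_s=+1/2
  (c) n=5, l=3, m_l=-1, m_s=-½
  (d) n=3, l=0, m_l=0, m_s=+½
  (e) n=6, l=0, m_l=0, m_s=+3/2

(e)

(e) has m_s = +3/2, but an electron's spin must be ±1/2.
The remaining sets (a), (b), (c), (d) satisfy all four rules.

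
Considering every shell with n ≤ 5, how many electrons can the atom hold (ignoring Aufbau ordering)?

110

Total orbitals = 1² + 2² + 3² + 4² + 5² = 55. Doubling for spin gives 110 electrons.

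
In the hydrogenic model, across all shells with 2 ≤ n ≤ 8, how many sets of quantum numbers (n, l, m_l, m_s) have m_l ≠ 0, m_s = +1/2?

168

Treat each shell separately and count matching orbitals:
n=2 → 2; n=3 → 6; n=4 → 12; n=5 → 20; n=6 → 30; n=7 → 42; n=8 → 56.
Orbitals: 2 + 6 + 12 + 20 + 30 + 42 + 56 = 168. With m_s fixed to +1/2 there is one state per orbital, so 168 states.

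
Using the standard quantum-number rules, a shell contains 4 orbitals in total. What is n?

n² = 4 ⇒ n = 2.

n = 2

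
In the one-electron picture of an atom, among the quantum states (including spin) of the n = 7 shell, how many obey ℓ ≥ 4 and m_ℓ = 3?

For n = 7, ℓ ranges over 0 … 6.
The (ℓ, m_ℓ) pairs meeting ℓ ≥ 4 and m_ℓ = 3 give: ℓ=4 → 1; ℓ=5 → 1; ℓ=6 → 1.
Orbitals: 1 + 1 + 1 = 3. Each orbital carries two spin states, so 3 × 2 = 6 states.

6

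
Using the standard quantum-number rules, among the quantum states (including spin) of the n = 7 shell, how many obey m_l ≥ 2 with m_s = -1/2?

15

With n = 7 the allowed l are 0, 1, …, 6.
Contributions: l=2 → 1; l=3 → 2; l=4 → 3; l=5 → 4; l=6 → 5.
Orbitals: 1 + 2 + 3 + 4 + 5 = 15. With m_s fixed to a single value there is one state per orbital, giving 15 states.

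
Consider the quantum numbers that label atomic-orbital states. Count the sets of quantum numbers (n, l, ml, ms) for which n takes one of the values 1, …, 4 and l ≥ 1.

52

For each n in the range, tally the orbitals obeying l ≥ 1:
n=2 → 3; n=3 → 8; n=4 → 15.
Orbitals: 3 + 8 + 15 = 26. Including both spin states (ms = ±1/2) gives 2 × 26 = 52 states.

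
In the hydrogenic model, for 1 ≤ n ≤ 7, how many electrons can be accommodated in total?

280

Total orbitals = 1² + 2² + 3² + 4² + 5² + 6² + 7² = 140. Doubling for spin gives 280 electrons.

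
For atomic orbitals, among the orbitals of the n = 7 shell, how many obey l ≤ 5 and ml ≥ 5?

The n = 7 shell has l = 0 through 6; check each.
The (l, ml) pairs meeting l ≤ 5 and ml ≥ 5 give: l=5 → 1.
Total orbitals: 1.

1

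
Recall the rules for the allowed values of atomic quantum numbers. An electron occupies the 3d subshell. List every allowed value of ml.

The 3d subshell has l = 2, and ml takes every integer from −l to +l. With l = 2 that gives the 5 values -2, -1, 0, 1, 2.

-2, -1, 0, 1, 2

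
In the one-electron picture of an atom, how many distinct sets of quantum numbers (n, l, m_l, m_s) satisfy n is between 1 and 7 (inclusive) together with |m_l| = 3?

40

Count contributing orbitals for each principal shell:
n=4 → 2; n=5 → 4; n=6 → 6; n=7 → 8.
Orbitals: 2 + 4 + 6 + 8 = 20. Including both spin states (m_s = ±1/2) gives 2 × 20 = 40 states.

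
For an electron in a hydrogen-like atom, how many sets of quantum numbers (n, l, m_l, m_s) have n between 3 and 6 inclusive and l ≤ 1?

For each n in the range, tally the orbitals obeying l ≤ 1:
n=3 → 4; n=4 → 4; n=5 → 4; n=6 → 4.
Orbitals: 4 + 4 + 4 + 4 = 16. Including both spin states (m_s = ±1/2) gives 2 × 16 = 32 states.

32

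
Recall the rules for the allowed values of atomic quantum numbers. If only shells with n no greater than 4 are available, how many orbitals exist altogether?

Total orbitals = 1² + 2² + 3² + 4² = 30.

30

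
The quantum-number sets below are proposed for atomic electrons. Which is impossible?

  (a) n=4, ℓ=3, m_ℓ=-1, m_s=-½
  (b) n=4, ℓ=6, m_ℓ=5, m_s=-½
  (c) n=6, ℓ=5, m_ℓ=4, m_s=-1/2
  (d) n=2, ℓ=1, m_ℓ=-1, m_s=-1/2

(b)

(b) has ℓ = 6 ≥ n = 4, violating 0 ≤ ℓ ≤ n−1.
The remaining sets (a), (c), (d) satisfy all four rules.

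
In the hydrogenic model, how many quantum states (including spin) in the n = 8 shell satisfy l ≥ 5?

78

For n = 8, l ranges over 0 … 7.
Contributions: l=5 → 11; l=6 → 13; l=7 → 15.
Orbitals: 11 + 13 + 15 = 39. Each orbital carries two spin states, so 39 × 2 = 78 states.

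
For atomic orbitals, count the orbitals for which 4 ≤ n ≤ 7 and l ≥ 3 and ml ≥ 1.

For each n in the range, tally the orbitals obeying l ≥ 3 and ml ≥ 1:
n=4 → 3; n=5 → 7; n=6 → 12; n=7 → 18.
Total orbitals: 3 + 7 + 12 + 18 = 40.

40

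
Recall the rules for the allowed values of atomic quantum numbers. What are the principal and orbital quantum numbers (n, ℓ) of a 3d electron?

n = 3, ℓ = 2

The leading integer gives n = 3; the letter 'd' means ℓ = 2.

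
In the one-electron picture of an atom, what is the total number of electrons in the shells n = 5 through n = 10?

Shell n has n² orbitals: 5²=25 + 6²=36 + 7²=49 + 8²=64 + 9²=81 + 10²=100 = 355 orbitals.
Two spin states per orbital: 2 × 355 = 710 electrons.

710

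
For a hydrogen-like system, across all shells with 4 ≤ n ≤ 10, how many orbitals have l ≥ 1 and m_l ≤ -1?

161

Treat each shell separately and count matching orbitals:
n=4 → 6; n=5 → 10; n=6 → 15; n=7 → 21; n=8 → 28; n=9 → 36; n=10 → 45.
Total orbitals: 6 + 10 + 15 + 21 + 28 + 36 + 45 = 161.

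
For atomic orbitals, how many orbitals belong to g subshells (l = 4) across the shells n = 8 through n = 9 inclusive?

18

A g subshell (l = 4) exists for every n ≥ 5, so shells n = 8, 9 each contribute one — 2 subshells.
Since each g subshell has 2·4+1 = 9 orbitals, the total is 2 × 9 = 18.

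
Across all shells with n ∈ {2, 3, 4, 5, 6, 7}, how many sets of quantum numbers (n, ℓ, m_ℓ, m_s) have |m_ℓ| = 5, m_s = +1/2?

Per-shell orbital counts meeting the constraint:
n=6 → 2; n=7 → 4.
Orbitals: 2 + 4 = 6. With m_s fixed to +1/2 there is one state per orbital, so 6 states.

6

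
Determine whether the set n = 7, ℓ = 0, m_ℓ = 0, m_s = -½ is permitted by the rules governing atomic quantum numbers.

Allowed

n = 7 is a positive integer. ℓ = 0 satisfies 0 ≤ ℓ ≤ n−1 = 6. m_ℓ = 0 lies in the range −ℓ … +ℓ (here 0). m_s = -1/2 is one of ±1/2.
All four constraints are satisfied.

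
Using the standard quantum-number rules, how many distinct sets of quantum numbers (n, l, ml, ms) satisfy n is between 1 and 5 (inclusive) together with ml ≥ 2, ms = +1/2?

10

Treat each shell separately and count matching orbitals:
n=3 → 1; n=4 → 3; n=5 → 6.
Orbitals: 1 + 3 + 6 = 10. With ms fixed to +1/2 there is one state per orbital, so 10 states.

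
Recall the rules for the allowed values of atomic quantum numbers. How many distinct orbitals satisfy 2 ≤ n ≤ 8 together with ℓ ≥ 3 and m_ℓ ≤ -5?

Work shell by shell — for each n, count the (ℓ, m_ℓ) pairs that satisfy ℓ ≥ 3 and m_ℓ ≤ -5:
n=6 → 1; n=7 → 3; n=8 → 6.
Total orbitals: 1 + 3 + 6 = 10.

10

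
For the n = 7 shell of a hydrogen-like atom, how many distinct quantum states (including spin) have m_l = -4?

Orbitals with m_l = -4, by l: l=4 → 1; l=5 → 1; l=6 → 1.
Orbitals: 1 + 1 + 1 = 3. Each orbital carries two spin states, so 3 × 2 = 6 states.

6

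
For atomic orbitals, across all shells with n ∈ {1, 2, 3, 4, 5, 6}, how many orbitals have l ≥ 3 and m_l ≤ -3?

10

Per-shell orbital counts meeting the constraint:
n=4 → 1; n=5 → 3; n=6 → 6.
Total orbitals: 1 + 3 + 6 = 10.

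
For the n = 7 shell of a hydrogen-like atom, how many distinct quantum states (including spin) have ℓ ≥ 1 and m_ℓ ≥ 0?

With n = 7 the allowed ℓ are 0, 1, …, 6.
Per ℓ-value: ℓ=1 → 2; ℓ=2 → 3; ℓ=3 → 4; ℓ=4 → 5; ℓ=5 → 6; ℓ=6 → 7.
Orbitals: 2 + 3 + 4 + 5 + 6 + 7 = 27. Each orbital carries two spin states, so 27 × 2 = 54 states.

54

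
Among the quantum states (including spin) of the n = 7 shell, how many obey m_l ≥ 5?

For n = 7, l ranges over 0 … 6.
Orbitals with m_l ≥ 5, by l: l=5 → 1; l=6 → 2.
Orbitals: 1 + 2 = 3. Each orbital carries two spin states, so 3 × 2 = 6 states.

6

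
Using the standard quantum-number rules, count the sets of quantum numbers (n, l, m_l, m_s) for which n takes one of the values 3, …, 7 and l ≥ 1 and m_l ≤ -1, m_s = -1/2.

55

Count contributing orbitals for each principal shell:
n=3 → 3; n=4 → 6; n=5 → 10; n=6 → 15; n=7 → 21.
Orbitals: 3 + 6 + 10 + 15 + 21 = 55. With m_s fixed to -1/2 there is one state per orbital, so 55 states.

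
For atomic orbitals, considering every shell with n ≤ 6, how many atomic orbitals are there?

Total orbitals = 1² + 2² + 3² + 4² + 5² + 6² = 91.

91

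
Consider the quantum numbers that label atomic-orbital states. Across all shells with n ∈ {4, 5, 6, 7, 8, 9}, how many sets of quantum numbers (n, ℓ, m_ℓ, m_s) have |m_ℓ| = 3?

84

For each n in the range, tally the orbitals obeying |m_ℓ| = 3:
n=4 → 2; n=5 → 4; n=6 → 6; n=7 → 8; n=8 → 10; n=9 → 12.
Orbitals: 2 + 4 + 6 + 8 + 10 + 12 = 42. Including both spin states (m_s = ±1/2) gives 2 × 42 = 84 states.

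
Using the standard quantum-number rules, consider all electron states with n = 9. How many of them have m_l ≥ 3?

42

For n = 9, l ranges over 0 … 8.
Orbitals with m_l ≥ 3, by l: l=3 → 1; l=4 → 2; l=5 → 3; l=6 → 4; l=7 → 5; l=8 → 6.
Orbitals: 1 + 2 + 3 + 4 + 5 + 6 = 21. Each orbital carries two spin states, so 21 × 2 = 42 states.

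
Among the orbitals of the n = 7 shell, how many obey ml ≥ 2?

15

With n = 7 the allowed l are 0, 1, …, 6.
Contributions: l=2 → 1; l=3 → 2; l=4 → 3; l=5 → 4; l=6 → 5.
Total orbitals: 1 + 2 + 3 + 4 + 5 = 15.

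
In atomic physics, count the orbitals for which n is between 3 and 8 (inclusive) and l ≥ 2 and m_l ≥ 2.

Count contributing orbitals for each principal shell:
n=3 → 1; n=4 → 3; n=5 → 6; n=6 → 10; n=7 → 15; n=8 → 21.
Total orbitals: 1 + 3 + 6 + 10 + 15 + 21 = 56.

56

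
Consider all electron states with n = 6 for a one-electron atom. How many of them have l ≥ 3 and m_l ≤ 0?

30

With n = 6 the allowed l are 0, 1, …, 5.
Per l-value: l=3 → 4; l=4 → 5; l=5 → 6.
Orbitals: 4 + 5 + 6 = 15. Each orbital carries two spin states, so 15 × 2 = 30 states.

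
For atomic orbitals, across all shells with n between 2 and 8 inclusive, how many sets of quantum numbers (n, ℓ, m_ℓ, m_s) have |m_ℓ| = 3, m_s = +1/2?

Work shell by shell — for each n, count the (ℓ, m_ℓ) pairs that satisfy |m_ℓ| = 3:
n=4 → 2; n=5 → 4; n=6 → 6; n=7 → 8; n=8 → 10.
Orbitals: 2 + 4 + 6 + 8 + 10 = 30. With m_s fixed to +1/2 there is one state per orbital, so 30 states.

30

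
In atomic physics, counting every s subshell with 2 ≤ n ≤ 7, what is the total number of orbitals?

An s subshell (ℓ = 0) exists for every n ≥ 1, so shells n = 2, 3, 4, 5, 6, 7 each contribute one — 6 subshells.
Since each s subshell has 2·0+1 = 1 orbital, the total is 6 × 1 = 6.

6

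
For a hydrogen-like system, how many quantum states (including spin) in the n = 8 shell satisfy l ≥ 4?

Contributions: l=4 → 9; l=5 → 11; l=6 → 13; l=7 → 15.
Orbitals: 9 + 11 + 13 + 15 = 48. Each orbital carries two spin states, so 48 × 2 = 96 states.

96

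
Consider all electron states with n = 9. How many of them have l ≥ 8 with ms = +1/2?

17

With n = 9 the allowed l are 0, 1, …, 8.
Orbitals with l ≥ 8, by l: l=8 → 17.
Orbitals: 17. With ms fixed to a single value there is one state per orbital, giving 17 states.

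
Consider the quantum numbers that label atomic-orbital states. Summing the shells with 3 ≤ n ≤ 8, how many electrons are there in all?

398

Shell n has n² orbitals: 3²=9 + 4²=16 + 5²=25 + 6²=36 + 7²=49 + 8²=64 = 199 orbitals.
Two spin states per orbital: 2 × 199 = 398 electrons.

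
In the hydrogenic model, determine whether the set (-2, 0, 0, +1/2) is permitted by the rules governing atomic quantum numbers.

Invalid

The principal quantum number must be a positive integer (n ≥ 1), but here n = -2.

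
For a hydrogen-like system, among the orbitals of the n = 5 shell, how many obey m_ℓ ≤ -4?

1

For n = 5, ℓ ranges over 0 … 4.
Contributions: ℓ=4 → 1.
Total orbitals: 1.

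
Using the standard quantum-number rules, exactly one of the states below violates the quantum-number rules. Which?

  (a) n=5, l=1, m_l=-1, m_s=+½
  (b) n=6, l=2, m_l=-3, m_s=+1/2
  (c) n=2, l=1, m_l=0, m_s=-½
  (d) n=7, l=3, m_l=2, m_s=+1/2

(b)

(b) has |m_l| = 3 > l = 2, violating −l ≤ m_l ≤ l.
The remaining sets (a), (c), (d) satisfy all four rules.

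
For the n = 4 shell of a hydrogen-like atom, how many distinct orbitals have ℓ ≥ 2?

The n = 4 shell has ℓ = 0 through 3; check each.
Per ℓ-value: ℓ=2 → 5; ℓ=3 → 7.
Total orbitals: 5 + 7 = 12.

12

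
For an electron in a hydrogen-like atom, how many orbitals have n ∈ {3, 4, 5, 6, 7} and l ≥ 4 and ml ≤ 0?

Count contributing orbitals for each principal shell:
n=5 → 5; n=6 → 11; n=7 → 18.
Total orbitals: 5 + 11 + 18 = 34.

34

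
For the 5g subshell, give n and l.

n = 5, l = 4

The leading integer gives n = 5; the letter 'g' means l = 4.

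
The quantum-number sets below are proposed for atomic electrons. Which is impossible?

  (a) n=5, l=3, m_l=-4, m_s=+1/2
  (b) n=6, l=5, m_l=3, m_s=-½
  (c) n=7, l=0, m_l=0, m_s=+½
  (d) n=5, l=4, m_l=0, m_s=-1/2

(a) has |m_l| = 4 > l = 3, violating −l ≤ m_l ≤ l.
The remaining sets (b), (c), (d) satisfy all four rules.

(a)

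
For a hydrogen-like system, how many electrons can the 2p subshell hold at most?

6

A subshell with ℓ = 1 has 2ℓ+1 = 3 orbitals, each holding 2 electrons (spin ±1/2), so 3 × 2 = 6.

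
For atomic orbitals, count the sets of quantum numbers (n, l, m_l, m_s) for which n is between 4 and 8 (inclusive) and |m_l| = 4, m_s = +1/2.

Count contributing orbitals for each principal shell:
n=5 → 2; n=6 → 4; n=7 → 6; n=8 → 8.
Orbitals: 2 + 4 + 6 + 8 = 20. With m_s fixed to +1/2 there is one state per orbital, so 20 states.

20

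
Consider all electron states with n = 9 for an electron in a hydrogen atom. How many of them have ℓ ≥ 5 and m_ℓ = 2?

8

The n = 9 shell has ℓ = 0 through 8; check each.
Orbitals with ℓ ≥ 5 and m_ℓ = 2, by ℓ: ℓ=5 → 1; ℓ=6 → 1; ℓ=7 → 1; ℓ=8 → 1.
Orbitals: 1 + 1 + 1 + 1 = 4. Each orbital carries two spin states, so 4 × 2 = 8 states.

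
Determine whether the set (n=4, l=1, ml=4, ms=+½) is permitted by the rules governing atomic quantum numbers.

The magnetic quantum number must satisfy −l ≤ ml ≤ l. With l = 1, ml can only be -1, 0, 1, so ml = 4 is forbidden.

Invalid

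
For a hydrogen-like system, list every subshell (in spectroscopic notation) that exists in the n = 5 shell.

For n = 5, l runs from 0 to 4. In spectroscopic notation l = 0,1,2,… ↔ s,p,d,f,g,h,i, so the subshells are 5s, 5p, 5d, 5f, 5g.

5s, 5p, 5d, 5f, 5g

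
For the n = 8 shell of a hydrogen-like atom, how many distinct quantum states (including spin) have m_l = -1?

14

The n = 8 shell has l = 0 through 7; check each.
Per l-value: l=1 → 1; l=2 → 1; l=3 → 1; l=4 → 1; l=5 → 1; l=6 → 1; l=7 → 1.
Orbitals: 1 + 1 + 1 + 1 + 1 + 1 + 1 = 7. Each orbital carries two spin states, so 7 × 2 = 14 states.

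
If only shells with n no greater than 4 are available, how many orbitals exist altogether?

Total orbitals = 1² + 2² + 3² + 4² = 30.

30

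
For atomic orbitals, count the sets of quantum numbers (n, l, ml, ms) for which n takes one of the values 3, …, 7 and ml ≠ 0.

220

Count contributing orbitals for each principal shell:
n=3 → 6; n=4 → 12; n=5 → 20; n=6 → 30; n=7 → 42.
Orbitals: 6 + 12 + 20 + 30 + 42 = 110. Including both spin states (ms = ±1/2) gives 2 × 110 = 220 states.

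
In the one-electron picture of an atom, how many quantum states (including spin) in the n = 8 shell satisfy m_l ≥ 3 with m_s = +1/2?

The (l, m_l) pairs meeting m_l ≥ 3 give: l=3 → 1; l=4 → 2; l=5 → 3; l=6 → 4; l=7 → 5.
Orbitals: 1 + 2 + 3 + 4 + 5 = 15. With m_s fixed to a single value there is one state per orbital, giving 15 states.

15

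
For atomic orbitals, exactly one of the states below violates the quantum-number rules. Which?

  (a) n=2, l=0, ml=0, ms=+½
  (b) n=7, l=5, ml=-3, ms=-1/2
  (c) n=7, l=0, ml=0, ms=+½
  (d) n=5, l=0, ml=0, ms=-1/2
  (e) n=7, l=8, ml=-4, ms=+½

(e)

(e) has l = 8 ≥ n = 7, violating 0 ≤ l ≤ n−1.
The remaining sets (a), (b), (c), (d) satisfy all four rules.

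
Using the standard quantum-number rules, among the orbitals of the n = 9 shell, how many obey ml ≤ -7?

The n = 9 shell has l = 0 through 8; check each.
Contributions: l=7 → 1; l=8 → 2.
Total orbitals: 1 + 2 = 3.

3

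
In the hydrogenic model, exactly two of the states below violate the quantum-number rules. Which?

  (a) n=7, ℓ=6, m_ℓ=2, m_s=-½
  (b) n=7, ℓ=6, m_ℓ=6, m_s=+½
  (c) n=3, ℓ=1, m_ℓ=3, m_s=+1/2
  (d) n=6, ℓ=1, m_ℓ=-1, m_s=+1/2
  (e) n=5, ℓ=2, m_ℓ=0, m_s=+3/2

(c) and (e)

(c) has |m_ℓ| = 3 > ℓ = 1, violating −ℓ ≤ m_ℓ ≤ ℓ.
(e) has m_s = +3/2, but an electron's spin must be ±1/2.
The remaining sets (a), (b), (d) satisfy all four rules.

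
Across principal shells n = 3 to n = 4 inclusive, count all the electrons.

50

Shell n has n² orbitals: 3²=9 + 4²=16 = 25 orbitals.
Two spin states per orbital: 2 × 25 = 50 electrons.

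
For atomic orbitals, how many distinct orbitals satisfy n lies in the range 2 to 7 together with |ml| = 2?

Per-shell orbital counts meeting the constraint:
n=3 → 2; n=4 → 4; n=5 → 6; n=6 → 8; n=7 → 10.
Total orbitals: 2 + 4 + 6 + 8 + 10 = 30.

30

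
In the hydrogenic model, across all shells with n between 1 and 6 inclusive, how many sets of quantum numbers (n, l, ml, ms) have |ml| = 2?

Per-shell orbital counts meeting the constraint:
n=3 → 2; n=4 → 4; n=5 → 6; n=6 → 8.
Orbitals: 2 + 4 + 6 + 8 = 20. Including both spin states (ms = ±1/2) gives 2 × 20 = 40 states.

40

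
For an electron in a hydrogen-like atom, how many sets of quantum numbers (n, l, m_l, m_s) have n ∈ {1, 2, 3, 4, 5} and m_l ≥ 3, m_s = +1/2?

Go shell by shell, enumerating (l, m_l) with m_l ≥ 3:
n=4 → 1; n=5 → 3.
Orbitals: 1 + 3 = 4. With m_s fixed to +1/2 there is one state per orbital, so 4 states.

4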